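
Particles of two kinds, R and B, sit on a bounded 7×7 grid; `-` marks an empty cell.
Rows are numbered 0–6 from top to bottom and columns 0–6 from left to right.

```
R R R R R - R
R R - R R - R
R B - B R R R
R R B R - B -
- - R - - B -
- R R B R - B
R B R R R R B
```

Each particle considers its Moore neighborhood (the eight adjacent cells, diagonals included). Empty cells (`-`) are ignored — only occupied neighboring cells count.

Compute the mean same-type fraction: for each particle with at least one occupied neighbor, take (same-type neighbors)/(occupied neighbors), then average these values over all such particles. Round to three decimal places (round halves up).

0.659

(0,0)R 3/3
(0,1)R 4/4
(0,2)R 4/4
(0,3)R 4/4
(0,4)R 3/3
(0,6)R 1/1
(1,0)R 4/5
(1,1)R 5/6
(1,3)R 5/6
(1,4)R 5/6
(1,6)R 3/3
(2,0)R 4/5
(2,1)B 1/6
(2,3)B 1/5
(2,4)R 4/6
(2,5)R 4/5
(2,6)R 2/3
(3,0)R 2/3
(3,1)R 3/5
(3,2)B 2/5
(3,3)R 2/4
(3,5)B 1/4
(4,2)R 4/6
(4,5)B 2/3
(5,1)R 4/5
(5,2)R 4/6
(5,3)B 0/6
(5,4)R 3/5
(5,6)B 2/3
(6,0)R 1/2
(6,1)B 0/4
(6,2)R 3/5
(6,3)R 4/5
(6,4)R 3/4
(6,5)R 2/4
(6,6)B 1/2
Sum over 36 particles: 3/3 + 4/4 + 4/4 + 4/4 + 3/3 + 1/1 + 4/5 + 5/6 + 5/6 + 5/6 + 3/3 + 4/5 + 1/6 + 1/5 + 4/6 + 4/5 + 2/3 + 2/3 + 3/5 + 2/5 + 2/4 + 1/4 + 4/6 + 2/3 + 4/5 + 4/6 + 0/6 + 3/5 + 2/3 + 1/2 + 0/4 + 3/5 + 4/5 + 3/4 + 2/4 + 1/2 = 356/15; mean = 356/15 ÷ 36 = 89/135 = 0.659259… → 0.659.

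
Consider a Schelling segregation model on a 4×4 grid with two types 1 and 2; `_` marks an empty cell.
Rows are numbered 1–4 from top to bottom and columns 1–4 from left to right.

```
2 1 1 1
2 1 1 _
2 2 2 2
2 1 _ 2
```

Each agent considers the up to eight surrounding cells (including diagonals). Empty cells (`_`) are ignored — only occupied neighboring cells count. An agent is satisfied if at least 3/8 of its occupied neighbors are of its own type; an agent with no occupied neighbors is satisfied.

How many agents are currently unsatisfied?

2

Row 1: (1,1)2 1/3 unhappy · (1,2)1 3/5 ok · (1,3)1 4/4 ok · (1,4)1 2/2 ok
Row 2: (2,1)2 3/5 ok · (2,2)1 3/8 ok · (2,3)1 4/7 ok
Row 3: (3,1)2 3/5 ok · (3,2)2 4/7 ok · (3,3)2 3/6 ok · (3,4)2 2/3 ok
Row 4: (4,1)2 2/3 ok · (4,2)1 0/4 unhappy · (4,4)2 2/2 ok
Unsatisfied: (1,1), (4,2) — 2 in total.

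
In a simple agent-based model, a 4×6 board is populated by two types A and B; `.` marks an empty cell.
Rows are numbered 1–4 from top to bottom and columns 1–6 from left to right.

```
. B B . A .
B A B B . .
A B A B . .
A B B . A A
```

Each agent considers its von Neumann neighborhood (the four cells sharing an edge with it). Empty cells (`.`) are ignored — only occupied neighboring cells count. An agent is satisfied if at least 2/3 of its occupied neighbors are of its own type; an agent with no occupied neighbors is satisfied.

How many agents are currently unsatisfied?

Row 1: (1,2)B 1/2 unhappy · (1,3)B 2/2 ok · (1,5)A 0/0 ok
Row 2: (2,1)B 0/2 unhappy · (2,2)A 0/4 unhappy · (2,3)B 2/4 unhappy · (2,4)B 2/2 ok
Row 3: (3,1)A 1/3 unhappy · (3,2)B 1/4 unhappy · (3,3)A 0/4 unhappy · (3,4)B 1/2 unhappy
Row 4: (4,1)A 1/2 unhappy · (4,2)B 2/3 ok · (4,3)B 1/2 unhappy · (4,5)A 1/1 ok · (4,6)A 1/1 ok
Unsatisfied: (1,2), (2,1), (2,2), (2,3), (3,1), (3,2), (3,3), (3,4), (4,1), (4,3) — 10 in total.

10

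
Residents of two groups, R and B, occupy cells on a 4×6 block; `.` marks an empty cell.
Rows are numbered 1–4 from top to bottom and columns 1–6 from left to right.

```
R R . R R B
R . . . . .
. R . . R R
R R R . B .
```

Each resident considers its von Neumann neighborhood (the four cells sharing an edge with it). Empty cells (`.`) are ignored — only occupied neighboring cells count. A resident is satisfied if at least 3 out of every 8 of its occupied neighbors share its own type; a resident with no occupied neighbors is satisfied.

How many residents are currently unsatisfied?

Row 1: (1,1)R 2/2 ok · (1,2)R 1/1 ok · (1,4)R 1/1 ok · (1,5)R 1/2 ok · (1,6)B 0/1 unhappy
Row 2: (2,1)R 1/1 ok
Row 3: (3,2)R 1/1 ok · (3,5)R 1/2 ok · (3,6)R 1/1 ok
Row 4: (4,1)R 1/1 ok · (4,2)R 3/3 ok · (4,3)R 1/1 ok · (4,5)B 0/1 unhappy
Unsatisfied: (1,6), (4,5) — 2 in total.

2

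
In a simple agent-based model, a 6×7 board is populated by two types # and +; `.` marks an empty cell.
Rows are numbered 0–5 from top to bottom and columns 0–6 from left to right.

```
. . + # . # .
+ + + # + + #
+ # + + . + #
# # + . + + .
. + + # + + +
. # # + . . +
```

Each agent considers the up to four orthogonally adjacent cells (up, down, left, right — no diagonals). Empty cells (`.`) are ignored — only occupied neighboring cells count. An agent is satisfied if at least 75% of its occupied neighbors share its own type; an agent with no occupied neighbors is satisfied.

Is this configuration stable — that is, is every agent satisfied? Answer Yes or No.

Row 0: (0,2)+ 1/2 not · (0,3)# 1/2 not · (0,5)# 0/1 not
Row 1: (1,0)+ 2/2 satisfied · (1,1)+ 2/3 not · (1,2)+ 3/4 satisfied · (1,3)# 1/4 not · (1,4)+ 1/2 not · (1,5)+ 2/4 not · (1,6)# 1/2 not
Row 2: (2,0)+ 1/3 not · (2,1)# 1/4 not · (2,2)+ 3/4 satisfied · (2,3)+ 1/2 not · (2,5)+ 2/3 not · (2,6)# 1/2 not
Row 3: (3,0)# 1/2 not · (3,1)# 2/4 not · (3,2)+ 2/3 not · (3,4)+ 2/2 satisfied · (3,5)+ 3/3 satisfied
Row 4: (4,1)+ 1/3 not · (4,2)+ 2/4 not · (4,3)# 0/3 not · (4,4)+ 2/3 not · (4,5)+ 3/3 satisfied · (4,6)+ 2/2 satisfied
Row 5: (5,1)# 1/2 not · (5,2)# 1/3 not · (5,3)+ 0/2 not · (5,6)+ 1/1 satisfied
For instance (0,2) has only 1/2 same-type neighbors, below 3/4.

No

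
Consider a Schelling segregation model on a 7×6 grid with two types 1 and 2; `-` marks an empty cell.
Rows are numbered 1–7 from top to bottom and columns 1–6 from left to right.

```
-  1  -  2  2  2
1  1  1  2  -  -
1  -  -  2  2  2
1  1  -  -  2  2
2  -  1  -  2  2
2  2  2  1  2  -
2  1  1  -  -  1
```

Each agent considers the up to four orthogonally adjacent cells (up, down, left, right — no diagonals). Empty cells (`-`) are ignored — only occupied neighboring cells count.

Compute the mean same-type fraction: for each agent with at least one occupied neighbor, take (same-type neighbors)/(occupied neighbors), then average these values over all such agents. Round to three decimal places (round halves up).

Row 1: (1,2)1 1/1 · (1,4)2 2/2 · (1,5)2 2/2 · (1,6)2 1/1
Row 2: (2,1)1 2/2 · (2,2)1 3/3 · (2,3)1 1/2 · (2,4)2 2/3
Row 3: (3,1)1 2/2 · (3,4)2 2/2 · (3,5)2 3/3 · (3,6)2 2/2
Row 4: (4,1)1 2/3 · (4,2)1 1/1 · (4,5)2 3/3 · (4,6)2 3/3
Row 5: (5,1)2 1/2 · (5,3)1 0/1 · (5,5)2 3/3 · (5,6)2 2/2
Row 6: (6,1)2 3/3 · (6,2)2 2/3 · (6,3)2 1/4 · (6,4)1 0/2 · (6,5)2 1/2
Row 7: (7,1)2 1/2 · (7,2)1 1/3 · (7,3)1 1/2 · (7,6)1 — no occupied neighbors
Sum over 28 agents: 1/1 + 2/2 + 2/2 + 1/1 + 2/2 + 3/3 + 1/2 + 2/3 + 2/2 + 2/2 + 3/3 + 2/2 + 2/3 + 1/1 + 3/3 + 3/3 + 1/2 + 0/1 + 3/3 + 2/2 + 3/3 + 2/3 + 1/4 + 0/2 + 1/2 + 1/2 + 1/3 + 1/2 = 253/12; mean = 253/12 ÷ 28 = 253/336 = 0.752976… → 0.753.

0.753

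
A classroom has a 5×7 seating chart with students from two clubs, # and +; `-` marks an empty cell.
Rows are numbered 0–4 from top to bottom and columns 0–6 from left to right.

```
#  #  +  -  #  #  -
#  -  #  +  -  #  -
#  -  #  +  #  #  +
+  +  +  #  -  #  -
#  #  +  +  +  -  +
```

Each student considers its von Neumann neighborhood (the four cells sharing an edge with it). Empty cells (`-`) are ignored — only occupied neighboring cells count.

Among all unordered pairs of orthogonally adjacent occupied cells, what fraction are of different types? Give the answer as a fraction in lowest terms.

Scan each occupied cell's neighbors to the right and below so each pair is counted once.
From row 0: 2 unlike of 6 pairs (running 2/6).
From row 1: 1 unlike of 5 pairs (running 3/11).
From row 2: 6 unlike of 8 pairs (running 9/19).
From row 3: 4 unlike of 7 pairs (running 13/26).
From row 4: 1 unlike of 4 pairs (running 14/30).
Total adjacent occupied pairs: 30; unlike-type pairs: 14.
14/30 reduces to 7/15.

7/15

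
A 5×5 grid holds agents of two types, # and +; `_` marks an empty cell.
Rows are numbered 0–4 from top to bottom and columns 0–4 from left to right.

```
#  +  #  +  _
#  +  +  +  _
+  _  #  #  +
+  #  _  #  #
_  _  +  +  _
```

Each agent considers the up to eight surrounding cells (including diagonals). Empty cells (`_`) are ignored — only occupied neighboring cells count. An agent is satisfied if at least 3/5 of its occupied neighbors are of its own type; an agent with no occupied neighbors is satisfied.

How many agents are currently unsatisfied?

(0,0)# 1/3 ✗
(0,1)+ 2/5 ✗
(0,2)# 0/5 ✗
(0,3)+ 2/3 ✓
(1,0)# 1/4 ✗
(1,1)+ 3/7 ✗
(1,2)+ 4/7 ✗
(1,3)+ 3/6 ✗
(2,0)+ 2/4 ✗
(2,2)# 3/6 ✗
(2,3)# 3/6 ✗
(2,4)+ 1/4 ✗
(3,0)+ 1/2 ✗
(3,1)# 1/4 ✗
(3,3)# 3/6 ✗
(3,4)# 2/4 ✗
(4,2)+ 1/3 ✗
(4,3)+ 1/3 ✗
Unsatisfied: (0,0), (0,1), (0,2), (1,0), (1,1), (1,2), (1,3), (2,0), (2,2), (2,3), (2,4), (3,0), (3,1), (3,3), (3,4), (4,2), (4,3) — 17 in total.

17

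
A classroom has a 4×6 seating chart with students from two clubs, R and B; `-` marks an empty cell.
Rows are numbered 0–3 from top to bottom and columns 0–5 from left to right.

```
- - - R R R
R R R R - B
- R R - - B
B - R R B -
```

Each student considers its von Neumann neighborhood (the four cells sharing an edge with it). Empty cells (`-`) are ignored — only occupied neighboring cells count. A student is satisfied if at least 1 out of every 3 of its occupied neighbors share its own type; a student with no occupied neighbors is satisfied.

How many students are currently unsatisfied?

Row 0: (0,3)R 2/2 ✓ · (0,4)R 2/2 ✓ · (0,5)R 1/2 ✓
Row 1: (1,0)R 1/1 ✓ · (1,1)R 3/3 ✓ · (1,2)R 3/3 ✓ · (1,3)R 2/2 ✓ · (1,5)B 1/2 ✓
Row 2: (2,1)R 2/2 ✓ · (2,2)R 3/3 ✓ · (2,5)B 1/1 ✓
Row 3: (3,0)B 0/0 ✓ · (3,2)R 2/2 ✓ · (3,3)R 1/2 ✓ · (3,4)B 0/1 ✗
Unsatisfied: (3,4) — 1 in total.

1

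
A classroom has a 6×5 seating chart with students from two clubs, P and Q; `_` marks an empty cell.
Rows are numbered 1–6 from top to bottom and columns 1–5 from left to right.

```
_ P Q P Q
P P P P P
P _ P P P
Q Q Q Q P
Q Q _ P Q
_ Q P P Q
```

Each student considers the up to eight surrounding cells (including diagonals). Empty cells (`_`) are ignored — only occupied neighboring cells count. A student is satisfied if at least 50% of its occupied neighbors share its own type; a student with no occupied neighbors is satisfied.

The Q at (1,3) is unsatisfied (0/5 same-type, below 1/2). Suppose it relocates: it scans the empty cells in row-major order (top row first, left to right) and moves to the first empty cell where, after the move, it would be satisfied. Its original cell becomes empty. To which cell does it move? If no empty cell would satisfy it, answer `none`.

(5,3)

Vacating (1,3). Empty cells in order:
  (1,1): 0/3 same-type → still unsatisfied.
  (3,2): 3/8 same-type → still unsatisfied.
  (5,3): 5/8 same-type → satisfied — stop here.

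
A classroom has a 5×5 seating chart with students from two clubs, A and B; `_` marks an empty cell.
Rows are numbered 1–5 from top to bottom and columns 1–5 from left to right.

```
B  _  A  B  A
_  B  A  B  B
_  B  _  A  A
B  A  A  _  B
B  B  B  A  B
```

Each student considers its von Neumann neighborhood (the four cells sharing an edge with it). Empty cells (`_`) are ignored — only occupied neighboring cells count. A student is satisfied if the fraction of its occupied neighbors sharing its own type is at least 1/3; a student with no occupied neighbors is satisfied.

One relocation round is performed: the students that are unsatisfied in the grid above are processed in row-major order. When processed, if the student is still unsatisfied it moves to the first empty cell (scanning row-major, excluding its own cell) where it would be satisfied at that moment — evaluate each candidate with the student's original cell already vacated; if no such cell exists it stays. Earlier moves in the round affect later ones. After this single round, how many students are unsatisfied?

Initially unsatisfied (in order): (1,5), (4,2), (5,4).
  (1,5) → (1,2).
  (4,2) → (3,3).
  (5,4) → (4,4).
Resulting grid:
B A A B _
_ B A B B
_ B A A A
B _ A A B
B B B _ B
Unsatisfied now: (1,1).

1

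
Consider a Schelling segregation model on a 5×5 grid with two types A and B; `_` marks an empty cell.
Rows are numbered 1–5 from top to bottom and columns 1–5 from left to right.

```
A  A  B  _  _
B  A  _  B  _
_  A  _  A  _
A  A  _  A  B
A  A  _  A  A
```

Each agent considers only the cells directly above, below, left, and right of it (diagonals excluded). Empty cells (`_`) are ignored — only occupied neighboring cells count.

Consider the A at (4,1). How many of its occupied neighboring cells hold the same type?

Occupied neighbors of (4,1): (5,1)=A, (4,2)=A.
Same type (A): 2 of 2.

2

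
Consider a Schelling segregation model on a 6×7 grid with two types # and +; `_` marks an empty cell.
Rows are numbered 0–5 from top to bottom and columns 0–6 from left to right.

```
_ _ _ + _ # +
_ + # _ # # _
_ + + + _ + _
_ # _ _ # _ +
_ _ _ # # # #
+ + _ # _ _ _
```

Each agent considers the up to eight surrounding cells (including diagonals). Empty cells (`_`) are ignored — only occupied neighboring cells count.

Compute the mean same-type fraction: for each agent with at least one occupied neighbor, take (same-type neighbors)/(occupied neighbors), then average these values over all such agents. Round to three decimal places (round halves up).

0.525

Row 0: (0,3)+ 0/2 · (0,5)# 2/3 · (0,6)+ 0/2
Row 1: (1,1)+ 2/3 · (1,2)# 0/5 · (1,4)# 2/5 · (1,5)# 2/4
Row 2: (2,1)+ 2/4 · (2,2)+ 3/5 · (2,3)+ 1/4 · (2,5)+ 1/4
Row 3: (3,1)# 0/2 · (3,4)# 3/5 · (3,6)+ 1/3
Row 4: (4,3)# 3/3 · (4,4)# 4/4 · (4,5)# 3/4 · (4,6)# 1/2
Row 5: (5,0)+ 1/1 · (5,1)+ 1/1 · (5,3)# 2/2
Sum over 21 agents: 0/2 + 2/3 + 0/2 + 2/3 + 0/5 + 2/5 + 2/4 + 2/4 + 3/5 + 1/4 + 1/4 + 0/2 + 3/5 + 1/3 + 3/3 + 4/4 + 3/4 + 1/2 + 1/1 + 1/1 + 2/2 = 661/60; mean = 661/60 ÷ 21 = 661/1260 = 0.524603… → 0.525.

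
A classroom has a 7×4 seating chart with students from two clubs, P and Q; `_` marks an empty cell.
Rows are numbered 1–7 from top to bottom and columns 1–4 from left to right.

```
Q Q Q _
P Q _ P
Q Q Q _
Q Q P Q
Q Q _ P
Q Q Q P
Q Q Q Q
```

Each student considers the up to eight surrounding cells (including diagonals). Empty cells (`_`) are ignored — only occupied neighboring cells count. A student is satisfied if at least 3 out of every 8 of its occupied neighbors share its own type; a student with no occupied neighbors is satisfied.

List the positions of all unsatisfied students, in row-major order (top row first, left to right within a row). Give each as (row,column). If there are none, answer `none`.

(1,1)Q 2/3 ✓
(1,2)Q 3/4 ✓
(1,3)Q 2/3 ✓
(2,1)P 0/5 ✗
(2,2)Q 6/7 ✓
(2,4)P 0/2 ✗
(3,1)Q 4/5 ✓
(3,2)Q 5/7 ✓
(3,3)Q 4/6 ✓
(4,1)Q 5/5 ✓
(4,2)Q 6/7 ✓
(4,3)P 1/6 ✗
(4,4)Q 1/3 ✗
(5,1)Q 5/5 ✓
(5,2)Q 6/7 ✓
(5,4)P 2/4 ✓
(6,1)Q 5/5 ✓
(6,2)Q 7/7 ✓
(6,3)Q 5/7 ✓
(6,4)P 1/4 ✗
(7,1)Q 3/3 ✓
(7,2)Q 5/5 ✓
(7,3)Q 4/5 ✓
(7,4)Q 2/3 ✓

(2,1), (2,4), (4,3), (4,4), (6,4)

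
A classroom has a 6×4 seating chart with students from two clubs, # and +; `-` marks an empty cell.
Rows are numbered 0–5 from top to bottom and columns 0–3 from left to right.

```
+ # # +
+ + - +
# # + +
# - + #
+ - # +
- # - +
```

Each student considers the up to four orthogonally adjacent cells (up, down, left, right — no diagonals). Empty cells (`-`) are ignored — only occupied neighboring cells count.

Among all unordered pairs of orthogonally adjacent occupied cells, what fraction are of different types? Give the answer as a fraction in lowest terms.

Scan each occupied cell's neighbors to the right and below so each pair is counted once.
Row 0: +(0,0)–#(0,1)≠ +(0,0)–+(1,0)= #(0,1)–#(0,2)= #(0,1)–+(1,1)≠ #(0,2)–+(0,3)≠ +(0,3)–+(1,3)=  → 3/6 unlike.
Row 1: +(1,0)–+(1,1)= +(1,0)–#(2,0)≠ +(1,1)–#(2,1)≠ +(1,3)–+(2,3)=  → 2/4 unlike.
Row 2: #(2,0)–#(2,1)= #(2,0)–#(3,0)= #(2,1)–+(2,2)≠ +(2,2)–+(2,3)= +(2,2)–+(3,2)= +(2,3)–#(3,3)≠  → 2/6 unlike.
Row 3: #(3,0)–+(4,0)≠ +(3,2)–#(3,3)≠ +(3,2)–#(4,2)≠ #(3,3)–+(4,3)≠  → 4/4 unlike.
Row 4: #(4,2)–+(4,3)≠ +(4,3)–+(5,3)=  → 1/2 unlike.
Total adjacent occupied pairs: 22; unlike-type pairs: 12.
12/22 reduces to 6/11.

6/11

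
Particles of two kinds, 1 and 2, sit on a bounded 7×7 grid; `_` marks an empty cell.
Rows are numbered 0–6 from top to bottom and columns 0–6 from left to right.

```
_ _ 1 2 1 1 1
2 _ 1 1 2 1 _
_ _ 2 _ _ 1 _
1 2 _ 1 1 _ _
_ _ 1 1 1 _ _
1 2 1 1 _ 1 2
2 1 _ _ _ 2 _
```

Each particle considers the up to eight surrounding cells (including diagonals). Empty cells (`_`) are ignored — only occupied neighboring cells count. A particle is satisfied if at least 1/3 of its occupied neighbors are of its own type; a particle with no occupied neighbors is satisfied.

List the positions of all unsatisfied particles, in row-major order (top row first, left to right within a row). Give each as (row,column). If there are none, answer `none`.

(0,3), (1,4), (2,2), (3,0), (5,1)

Row 0: (0,2)1 2/3 ok · (0,3)2 1/5 unhappy · (0,4)1 3/5 ok · (0,5)1 3/4 ok · (0,6)1 2/2 ok
Row 1: (1,0)2 0/0 ok · (1,2)1 2/4 ok · (1,3)1 3/6 ok · (1,4)2 1/6 unhappy · (1,5)1 4/5 ok
Row 2: (2,2)2 1/4 unhappy · (2,5)1 2/3 ok
Row 3: (3,0)1 0/1 unhappy · (3,1)2 1/3 ok · (3,3)1 4/5 ok · (3,4)1 4/4 ok
Row 4: (4,2)1 4/6 ok · (4,3)1 6/6 ok · (4,4)1 5/5 ok
Row 5: (5,0)1 1/3 ok · (5,1)2 1/5 unhappy · (5,2)1 4/5 ok · (5,3)1 4/4 ok · (5,5)1 1/3 ok · (5,6)2 1/2 ok
Row 6: (6,0)2 1/3 ok · (6,1)1 2/4 ok · (6,5)2 1/2 ok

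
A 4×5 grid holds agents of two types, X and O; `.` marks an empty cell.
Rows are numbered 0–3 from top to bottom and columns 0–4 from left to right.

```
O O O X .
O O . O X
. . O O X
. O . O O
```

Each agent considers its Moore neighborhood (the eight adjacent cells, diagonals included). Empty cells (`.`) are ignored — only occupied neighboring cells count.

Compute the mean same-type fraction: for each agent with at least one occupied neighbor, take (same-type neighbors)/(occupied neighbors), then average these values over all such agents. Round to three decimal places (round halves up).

(0,0)O 3/3
(0,1)O 4/4
(0,2)O 3/4
(0,3)X 1/3
(1,0)O 3/3
(1,1)O 5/5
(1,3)O 3/6
(1,4)X 2/4
(2,2)O 5/5
(2,3)O 4/6
(2,4)X 1/5
(3,1)O 1/1
(3,3)O 3/4
(3,4)O 2/3
Sum over 14 agents: 3/3 + 4/4 + 3/4 + 1/3 + 3/3 + 5/5 + 3/6 + 2/4 + 5/5 + 4/6 + 1/5 + 1/1 + 3/4 + 2/3 = 311/30; mean = 311/30 ÷ 14 = 311/420 = 0.740476… → 0.740.

0.740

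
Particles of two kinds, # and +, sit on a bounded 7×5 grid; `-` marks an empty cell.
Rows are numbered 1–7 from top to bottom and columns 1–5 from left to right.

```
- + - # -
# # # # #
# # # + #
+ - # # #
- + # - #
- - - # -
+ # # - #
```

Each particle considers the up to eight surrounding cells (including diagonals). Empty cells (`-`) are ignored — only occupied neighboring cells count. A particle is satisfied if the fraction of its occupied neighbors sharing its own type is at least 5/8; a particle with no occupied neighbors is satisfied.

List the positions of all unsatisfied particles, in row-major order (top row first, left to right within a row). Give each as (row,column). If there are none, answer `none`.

Row 1: (1,2)+ 0/3 ✗ · (1,4)# 3/3 ✓
Row 2: (2,1)# 3/4 ✓ · (2,2)# 5/6 ✓ · (2,3)# 5/7 ✓ · (2,4)# 5/6 ✓ · (2,5)# 3/4 ✓
Row 3: (3,1)# 3/4 ✓ · (3,2)# 6/7 ✓ · (3,3)# 6/7 ✓ · (3,4)+ 0/8 ✗ · (3,5)# 4/5 ✓
Row 4: (4,1)+ 1/3 ✗ · (4,3)# 4/6 ✓ · (4,4)# 6/7 ✓ · (4,5)# 3/4 ✓
Row 5: (5,2)+ 1/3 ✗ · (5,3)# 3/4 ✓ · (5,5)# 3/3 ✓
Row 6: (6,4)# 4/4 ✓
Row 7: (7,1)+ 0/1 ✗ · (7,2)# 1/2 ✗ · (7,3)# 2/2 ✓ · (7,5)# 1/1 ✓

(1,2), (3,4), (4,1), (5,2), (7,1), (7,2)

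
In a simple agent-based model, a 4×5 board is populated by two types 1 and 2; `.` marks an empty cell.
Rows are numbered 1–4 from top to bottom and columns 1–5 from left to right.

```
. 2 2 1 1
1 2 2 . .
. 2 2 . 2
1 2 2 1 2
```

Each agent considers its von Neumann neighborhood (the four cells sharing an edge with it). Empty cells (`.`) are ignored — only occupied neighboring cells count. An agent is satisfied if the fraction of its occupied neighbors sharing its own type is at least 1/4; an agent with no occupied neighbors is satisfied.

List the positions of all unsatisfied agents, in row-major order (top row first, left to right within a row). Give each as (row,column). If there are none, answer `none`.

(1,2)2 2/2 ok
(1,3)2 2/3 ok
(1,4)1 1/2 ok
(1,5)1 1/1 ok
(2,1)1 0/1 unhappy
(2,2)2 3/4 ok
(2,3)2 3/3 ok
(3,2)2 3/3 ok
(3,3)2 3/3 ok
(3,5)2 1/1 ok
(4,1)1 0/1 unhappy
(4,2)2 2/3 ok
(4,3)2 2/3 ok
(4,4)1 0/2 unhappy
(4,5)2 1/2 ok

(2,1), (4,1), (4,4)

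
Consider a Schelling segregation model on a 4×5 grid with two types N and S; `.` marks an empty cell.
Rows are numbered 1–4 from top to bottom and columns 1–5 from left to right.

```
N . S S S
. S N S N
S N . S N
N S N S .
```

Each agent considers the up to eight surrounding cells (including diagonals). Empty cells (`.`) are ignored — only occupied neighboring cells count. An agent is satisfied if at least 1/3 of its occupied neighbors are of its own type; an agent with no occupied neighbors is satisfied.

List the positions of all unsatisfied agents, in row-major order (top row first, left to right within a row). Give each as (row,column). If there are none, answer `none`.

(1,1), (2,3), (2,5), (3,5), (4,2), (4,3)

Row 1: (1,1)N 0/1 unhappy · (1,3)S 3/4 ok · (1,4)S 3/5 ok · (1,5)S 2/3 ok
Row 2: (2,2)S 2/5 ok · (2,3)N 1/6 unhappy · (2,4)S 4/7 ok · (2,5)N 1/5 unhappy
Row 3: (3,1)S 2/4 ok · (3,2)N 3/6 ok · (3,4)S 2/6 ok · (3,5)N 1/4 unhappy
Row 4: (4,1)N 1/3 ok · (4,2)S 1/4 unhappy · (4,3)N 1/4 unhappy · (4,4)S 1/3 ok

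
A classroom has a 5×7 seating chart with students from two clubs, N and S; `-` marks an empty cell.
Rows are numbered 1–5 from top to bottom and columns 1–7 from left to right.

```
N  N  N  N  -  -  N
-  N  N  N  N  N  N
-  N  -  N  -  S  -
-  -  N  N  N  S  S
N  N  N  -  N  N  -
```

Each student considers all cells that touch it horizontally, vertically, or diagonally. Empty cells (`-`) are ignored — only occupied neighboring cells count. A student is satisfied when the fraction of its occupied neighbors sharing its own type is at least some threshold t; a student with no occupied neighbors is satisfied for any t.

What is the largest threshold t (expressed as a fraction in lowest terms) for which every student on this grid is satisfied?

1/3

(1,1)N 2/2
(1,2)N 4/4
(1,3)N 5/5
(1,4)N 4/4
(1,7)N 2/2
(2,2)N 5/5
(2,3)N 7/7
(2,4)N 5/5
(2,5)N 4/5
(2,6)N 3/4
(2,7)N 2/3
(3,2)N 3/3
(3,4)N 6/6
(3,6)S 2/6
(4,3)N 5/5
(4,4)N 5/5
(4,5)N 4/6
(4,6)S 2/5
(4,7)S 2/3
(5,1)N 1/1
(5,2)N 3/3
(5,3)N 3/3
(5,5)N 3/4
(5,6)N 2/4
The smallest same-type fraction is 2/6 at (3,6), which reduces to 1/3. Any threshold above that leaves this student unsatisfied.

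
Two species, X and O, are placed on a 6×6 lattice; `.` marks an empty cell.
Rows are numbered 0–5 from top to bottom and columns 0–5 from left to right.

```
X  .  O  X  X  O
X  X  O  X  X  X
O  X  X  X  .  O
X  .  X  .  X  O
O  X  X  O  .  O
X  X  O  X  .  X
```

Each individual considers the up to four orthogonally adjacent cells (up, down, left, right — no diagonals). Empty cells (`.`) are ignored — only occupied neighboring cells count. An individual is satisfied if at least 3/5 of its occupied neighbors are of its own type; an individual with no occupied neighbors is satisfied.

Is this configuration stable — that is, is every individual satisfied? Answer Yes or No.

No

(0,0)X 1/1 satisfied
(0,2)O 1/2 not
(0,3)X 2/3 satisfied
(0,4)X 2/3 satisfied
(0,5)O 0/2 not
(1,0)X 2/3 satisfied
(1,1)X 2/3 satisfied
(1,2)O 1/4 not
(1,3)X 3/4 satisfied
(1,4)X 3/3 satisfied
(1,5)X 1/3 not
(2,0)O 0/3 not
(2,1)X 2/3 satisfied
(2,2)X 3/4 satisfied
(2,3)X 2/2 satisfied
(2,5)O 1/2 not
(3,0)X 0/2 not
(3,2)X 2/2 satisfied
(3,4)X 0/1 not
(3,5)O 2/3 satisfied
(4,0)O 0/3 not
(4,1)X 2/3 satisfied
(4,2)X 2/4 not
(4,3)O 0/2 not
(4,5)O 1/2 not
(5,0)X 1/2 not
(5,1)X 2/3 satisfied
(5,2)O 0/3 not
(5,3)X 0/2 not
(5,5)X 0/1 not
For instance (0,2) has only 1/2 same-type neighbors, below 3/5.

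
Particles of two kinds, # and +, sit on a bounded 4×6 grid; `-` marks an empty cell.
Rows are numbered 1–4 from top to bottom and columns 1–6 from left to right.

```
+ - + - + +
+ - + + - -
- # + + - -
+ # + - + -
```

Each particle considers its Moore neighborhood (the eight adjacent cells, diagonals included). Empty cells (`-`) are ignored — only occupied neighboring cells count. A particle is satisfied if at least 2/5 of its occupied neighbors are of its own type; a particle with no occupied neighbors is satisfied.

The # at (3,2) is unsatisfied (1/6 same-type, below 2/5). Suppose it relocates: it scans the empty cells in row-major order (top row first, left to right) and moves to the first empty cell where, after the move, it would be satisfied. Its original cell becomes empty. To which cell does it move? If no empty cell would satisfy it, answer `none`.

Vacating (3,2). Empty cells in order:
  (1,2): 0/4 same-type → still unsatisfied.
  (1,4): 0/4 same-type → still unsatisfied.
  (2,2): 0/5 same-type → still unsatisfied.
  (2,5): 0/4 same-type → still unsatisfied.
  (2,6): 0/2 same-type → still unsatisfied.
  (3,1): 1/3 same-type → still unsatisfied.
  (3,5): 0/3 same-type → still unsatisfied.
  (3,6): 0/1 same-type → still unsatisfied.
  (4,4): 0/4 same-type → still unsatisfied.
  (4,6): 0/1 same-type → still unsatisfied.

none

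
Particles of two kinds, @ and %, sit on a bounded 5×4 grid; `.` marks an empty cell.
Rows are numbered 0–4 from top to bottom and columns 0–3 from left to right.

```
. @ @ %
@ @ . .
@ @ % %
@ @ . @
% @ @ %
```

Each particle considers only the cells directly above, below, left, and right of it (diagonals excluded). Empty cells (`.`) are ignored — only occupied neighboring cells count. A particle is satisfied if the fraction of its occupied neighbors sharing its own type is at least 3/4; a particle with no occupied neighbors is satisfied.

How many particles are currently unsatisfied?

Row 0: (0,1)@ 2/2 ok · (0,2)@ 1/2 unhappy · (0,3)% 0/1 unhappy
Row 1: (1,0)@ 2/2 ok · (1,1)@ 3/3 ok
Row 2: (2,0)@ 3/3 ok · (2,1)@ 3/4 ok · (2,2)% 1/2 unhappy · (2,3)% 1/2 unhappy
Row 3: (3,0)@ 2/3 unhappy · (3,1)@ 3/3 ok · (3,3)@ 0/2 unhappy
Row 4: (4,0)% 0/2 unhappy · (4,1)@ 2/3 unhappy · (4,2)@ 1/2 unhappy · (4,3)% 0/2 unhappy
Unsatisfied: (0,2), (0,3), (2,2), (2,3), (3,0), (3,3), (4,0), (4,1), (4,2), (4,3) — 10 in total.

10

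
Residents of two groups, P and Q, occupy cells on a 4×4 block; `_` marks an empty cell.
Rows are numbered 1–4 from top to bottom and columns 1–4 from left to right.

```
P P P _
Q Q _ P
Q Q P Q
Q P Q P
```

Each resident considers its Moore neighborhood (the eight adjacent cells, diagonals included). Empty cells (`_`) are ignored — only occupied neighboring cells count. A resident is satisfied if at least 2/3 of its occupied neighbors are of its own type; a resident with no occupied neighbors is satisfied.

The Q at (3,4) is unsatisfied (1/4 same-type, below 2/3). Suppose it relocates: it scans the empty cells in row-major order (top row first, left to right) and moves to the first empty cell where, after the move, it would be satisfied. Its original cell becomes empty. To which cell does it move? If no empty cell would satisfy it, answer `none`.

none

Vacating (3,4). Empty cells in order:
  (1,4): 0/2 same-type → still unsatisfied.
  (2,3): 2/6 same-type → still unsatisfied.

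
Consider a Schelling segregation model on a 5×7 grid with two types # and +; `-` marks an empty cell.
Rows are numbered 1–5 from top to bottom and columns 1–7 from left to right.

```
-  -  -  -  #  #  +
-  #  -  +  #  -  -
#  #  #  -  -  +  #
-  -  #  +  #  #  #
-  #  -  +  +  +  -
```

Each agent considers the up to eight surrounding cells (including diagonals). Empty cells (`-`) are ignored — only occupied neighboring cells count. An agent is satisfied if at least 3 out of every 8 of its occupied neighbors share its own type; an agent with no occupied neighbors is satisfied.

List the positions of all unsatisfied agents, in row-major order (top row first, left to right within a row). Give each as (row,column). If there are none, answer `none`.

(1,7), (2,4), (3,6), (4,5), (5,6)

(1,5)# 2/3 ok
(1,6)# 2/3 ok
(1,7)+ 0/1 unhappy
(2,2)# 3/3 ok
(2,4)+ 0/3 unhappy
(2,5)# 2/4 ok
(3,1)# 2/2 ok
(3,2)# 4/4 ok
(3,3)# 3/5 ok
(3,6)+ 0/5 unhappy
(3,7)# 2/3 ok
(4,3)# 3/5 ok
(4,4)+ 2/5 ok
(4,5)# 1/6 unhappy
(4,6)# 3/6 ok
(4,7)# 2/4 ok
(5,2)# 1/1 ok
(5,4)+ 2/4 ok
(5,5)+ 3/5 ok
(5,6)+ 1/4 unhappy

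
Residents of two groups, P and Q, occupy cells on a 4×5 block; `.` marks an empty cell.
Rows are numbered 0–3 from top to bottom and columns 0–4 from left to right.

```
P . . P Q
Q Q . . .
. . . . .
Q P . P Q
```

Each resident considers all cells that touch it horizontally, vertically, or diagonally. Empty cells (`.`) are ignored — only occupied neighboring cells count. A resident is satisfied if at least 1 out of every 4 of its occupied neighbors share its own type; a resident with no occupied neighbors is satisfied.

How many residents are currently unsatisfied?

7

(0,0)P 0/2 ✗
(0,3)P 0/1 ✗
(0,4)Q 0/1 ✗
(1,0)Q 1/2 ✓
(1,1)Q 1/2 ✓
(3,0)Q 0/1 ✗
(3,1)P 0/1 ✗
(3,3)P 0/1 ✗
(3,4)Q 0/1 ✗
Unsatisfied: (0,0), (0,3), (0,4), (3,0), (3,1), (3,3), (3,4) — 7 in total.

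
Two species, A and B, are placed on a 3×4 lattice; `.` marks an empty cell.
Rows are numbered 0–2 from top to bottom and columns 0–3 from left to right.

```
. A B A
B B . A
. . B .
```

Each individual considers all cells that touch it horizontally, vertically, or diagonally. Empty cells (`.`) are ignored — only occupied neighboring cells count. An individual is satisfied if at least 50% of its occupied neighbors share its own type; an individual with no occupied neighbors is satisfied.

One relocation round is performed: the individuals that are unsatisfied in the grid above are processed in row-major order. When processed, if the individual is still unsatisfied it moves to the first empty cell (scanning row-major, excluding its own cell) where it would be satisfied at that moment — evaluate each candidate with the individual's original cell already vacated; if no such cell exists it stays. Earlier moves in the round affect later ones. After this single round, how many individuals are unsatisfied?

Initially unsatisfied (in order): (0,1), (0,2), (1,3).
  (0,1) → (2,3).
  (0,2) → (0,0).
  (1,3): now satisfied by earlier moves; stays.
Resulting grid:
B . . A
B B . A
. . B A
Unsatisfied now: (2,2).

1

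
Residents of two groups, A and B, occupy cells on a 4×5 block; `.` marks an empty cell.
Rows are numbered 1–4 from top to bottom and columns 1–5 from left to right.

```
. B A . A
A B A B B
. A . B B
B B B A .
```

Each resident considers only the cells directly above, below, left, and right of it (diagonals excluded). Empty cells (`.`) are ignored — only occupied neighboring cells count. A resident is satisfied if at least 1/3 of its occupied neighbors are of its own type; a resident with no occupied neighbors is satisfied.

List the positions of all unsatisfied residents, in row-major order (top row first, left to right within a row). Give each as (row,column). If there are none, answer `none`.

(1,5), (2,1), (2,2), (3,2), (4,4)

(1,2)B 1/2 ok
(1,3)A 1/2 ok
(1,5)A 0/1 unhappy
(2,1)A 0/1 unhappy
(2,2)B 1/4 unhappy
(2,3)A 1/3 ok
(2,4)B 2/3 ok
(2,5)B 2/3 ok
(3,2)A 0/2 unhappy
(3,4)B 2/3 ok
(3,5)B 2/2 ok
(4,1)B 1/1 ok
(4,2)B 2/3 ok
(4,3)B 1/2 ok
(4,4)A 0/2 unhappy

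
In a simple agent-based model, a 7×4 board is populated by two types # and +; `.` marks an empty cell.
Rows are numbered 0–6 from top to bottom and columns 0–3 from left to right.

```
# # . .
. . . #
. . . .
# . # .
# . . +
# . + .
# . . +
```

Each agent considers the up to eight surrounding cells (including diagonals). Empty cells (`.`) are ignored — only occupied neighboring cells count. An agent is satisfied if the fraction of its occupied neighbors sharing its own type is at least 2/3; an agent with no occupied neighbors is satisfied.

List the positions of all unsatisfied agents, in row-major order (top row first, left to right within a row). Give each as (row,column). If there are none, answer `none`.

(3,2), (4,3)

(0,0)# 1/1 satisfied
(0,1)# 1/1 satisfied
(1,3)# 0/0 satisfied
(3,0)# 1/1 satisfied
(3,2)# 0/1 not
(4,0)# 2/2 satisfied
(4,3)+ 1/2 not
(5,0)# 2/2 satisfied
(5,2)+ 2/2 satisfied
(6,0)# 1/1 satisfied
(6,3)+ 1/1 satisfied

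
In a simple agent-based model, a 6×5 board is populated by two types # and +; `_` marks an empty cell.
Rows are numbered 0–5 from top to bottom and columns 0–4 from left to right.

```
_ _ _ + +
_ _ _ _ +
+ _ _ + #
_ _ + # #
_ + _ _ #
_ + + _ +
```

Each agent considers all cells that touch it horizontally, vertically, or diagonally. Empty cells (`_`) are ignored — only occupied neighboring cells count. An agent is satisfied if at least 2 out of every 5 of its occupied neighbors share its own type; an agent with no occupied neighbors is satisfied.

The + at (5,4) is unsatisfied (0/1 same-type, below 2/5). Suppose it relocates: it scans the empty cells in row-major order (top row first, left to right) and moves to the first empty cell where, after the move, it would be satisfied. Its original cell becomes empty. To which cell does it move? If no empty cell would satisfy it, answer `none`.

(0,0)

Vacating (5,4). Empty cells in order:
  (0,0): 0/0 same-type → satisfied — stop here.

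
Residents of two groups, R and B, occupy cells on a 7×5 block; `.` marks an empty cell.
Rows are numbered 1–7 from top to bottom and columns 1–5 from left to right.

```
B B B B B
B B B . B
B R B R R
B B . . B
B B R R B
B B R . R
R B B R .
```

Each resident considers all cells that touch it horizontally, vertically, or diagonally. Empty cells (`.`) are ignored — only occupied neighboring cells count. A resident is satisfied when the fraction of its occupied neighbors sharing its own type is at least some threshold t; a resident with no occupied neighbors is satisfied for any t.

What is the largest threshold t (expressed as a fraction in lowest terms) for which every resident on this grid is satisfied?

0/1

(1,1)B 3/3
(1,2)B 5/5
(1,3)B 4/4
(1,4)B 4/4
(1,5)B 2/2
(2,1)B 4/5
(2,2)B 7/8
(2,3)B 5/7
(2,5)B 2/4
(3,1)B 4/5
(3,2)R 0/7
(3,3)B 3/5
(3,4)R 1/5
(3,5)R 1/3
(4,1)B 4/5
(4,2)B 5/7
(4,5)B 1/4
(5,1)B 5/5
(5,2)B 5/7
(5,3)R 2/5
(5,4)R 3/5
(5,5)B 1/3
(6,1)B 4/5
(6,2)B 5/8
(6,3)R 3/7
(6,5)R 2/3
(7,1)R 0/3
(7,2)B 3/5
(7,3)B 2/4
(7,4)R 2/3
The smallest same-type fraction is 0/7 at (3,2), which reduces to 0/1. Any threshold above that leaves this resident unsatisfied.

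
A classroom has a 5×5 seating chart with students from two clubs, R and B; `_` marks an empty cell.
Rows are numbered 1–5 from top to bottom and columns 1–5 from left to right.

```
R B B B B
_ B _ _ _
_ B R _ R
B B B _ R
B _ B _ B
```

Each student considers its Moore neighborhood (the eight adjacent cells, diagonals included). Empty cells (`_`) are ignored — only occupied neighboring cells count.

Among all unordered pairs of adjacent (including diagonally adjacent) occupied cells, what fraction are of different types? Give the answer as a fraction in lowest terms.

7/23

Scan each occupied cell's neighbors to the right and below (and the two forward diagonals) so each pair is counted once.
From row 1: 2 unlike of 7 pairs (running 2/7).
From row 2: 1 unlike of 2 pairs (running 3/9).
From row 3: 3 unlike of 7 pairs (running 6/16).
From row 4: 1 unlike of 7 pairs (running 7/23).
Total adjacent occupied pairs: 23; unlike-type pairs: 7.
7/23 is already in lowest terms.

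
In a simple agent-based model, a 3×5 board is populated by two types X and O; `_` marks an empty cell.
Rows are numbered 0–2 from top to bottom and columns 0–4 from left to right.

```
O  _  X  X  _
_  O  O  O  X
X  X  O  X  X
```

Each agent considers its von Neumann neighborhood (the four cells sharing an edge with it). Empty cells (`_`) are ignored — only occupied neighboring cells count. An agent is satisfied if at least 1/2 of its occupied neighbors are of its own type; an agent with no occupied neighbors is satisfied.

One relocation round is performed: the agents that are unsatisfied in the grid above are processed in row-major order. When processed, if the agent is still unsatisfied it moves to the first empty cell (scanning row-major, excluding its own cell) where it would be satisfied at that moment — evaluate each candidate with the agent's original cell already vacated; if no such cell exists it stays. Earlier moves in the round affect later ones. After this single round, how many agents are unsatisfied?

1

Initially unsatisfied (in order): (1,3), (2,1), (2,2), (2,3).
  (1,3) → (0,1).
  (2,1) → (0,4).
  (2,2): now satisfied by earlier moves; stays.
  (2,3): now satisfied by earlier moves; stays.
Resulting grid:
O O X X X
_ O O _ X
X _ O X X
Unsatisfied now: (0,2).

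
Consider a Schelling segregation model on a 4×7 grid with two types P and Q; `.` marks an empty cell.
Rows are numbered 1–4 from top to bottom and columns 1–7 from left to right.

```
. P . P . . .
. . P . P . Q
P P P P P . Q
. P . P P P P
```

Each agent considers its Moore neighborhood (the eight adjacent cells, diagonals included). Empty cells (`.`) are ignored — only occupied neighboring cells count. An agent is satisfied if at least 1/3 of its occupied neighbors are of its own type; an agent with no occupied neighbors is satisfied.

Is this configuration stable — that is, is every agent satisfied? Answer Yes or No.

Yes

Row 1: (1,2)P 1/1 ✓ · (1,4)P 2/2 ✓
Row 2: (2,3)P 5/5 ✓ · (2,5)P 3/3 ✓ · (2,7)Q 1/1 ✓
Row 3: (3,1)P 2/2 ✓ · (3,2)P 4/4 ✓ · (3,3)P 5/5 ✓ · (3,4)P 6/6 ✓ · (3,5)P 5/5 ✓ · (3,7)Q 1/3 ✓
Row 4: (4,2)P 3/3 ✓ · (4,4)P 4/4 ✓ · (4,5)P 4/4 ✓ · (4,6)P 3/4 ✓ · (4,7)P 1/2 ✓
All meet the threshold, so the configuration is stable.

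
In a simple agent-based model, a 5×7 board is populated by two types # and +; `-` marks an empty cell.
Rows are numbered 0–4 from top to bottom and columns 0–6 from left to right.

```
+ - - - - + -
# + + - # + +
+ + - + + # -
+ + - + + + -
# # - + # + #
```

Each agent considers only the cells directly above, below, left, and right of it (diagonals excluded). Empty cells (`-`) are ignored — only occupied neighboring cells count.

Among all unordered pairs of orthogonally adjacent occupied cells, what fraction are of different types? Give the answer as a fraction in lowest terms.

Scan each occupied cell's neighbors to the right and below so each pair is counted once.
Row 0: +(0,0)–#(1,0)≠ +(0,5)–+(1,5)=  → 1/2 unlike.
Row 1: #(1,0)–+(1,1)≠ #(1,0)–+(2,0)≠ +(1,1)–+(1,2)= +(1,1)–+(2,1)= #(1,4)–+(1,5)≠ #(1,4)–+(2,4)≠ +(1,5)–+(1,6)= +(1,5)–#(2,5)≠  → 5/8 unlike.
Row 2: +(2,0)–+(2,1)= +(2,0)–+(3,0)= +(2,1)–+(3,1)= +(2,3)–+(2,4)= +(2,3)–+(3,3)= +(2,4)–#(2,5)≠ +(2,4)–+(3,4)= #(2,5)–+(3,5)≠  → 2/8 unlike.
Row 3: +(3,0)–+(3,1)= +(3,0)–#(4,0)≠ +(3,1)–#(4,1)≠ +(3,3)–+(3,4)= +(3,3)–+(4,3)= +(3,4)–+(3,5)= +(3,4)–#(4,4)≠ +(3,5)–+(4,5)=  → 3/8 unlike.
Row 4: #(4,0)–#(4,1)= +(4,3)–#(4,4)≠ #(4,4)–+(4,5)≠ +(4,5)–#(4,6)≠  → 3/4 unlike.
Total adjacent occupied pairs: 30; unlike-type pairs: 14.
14/30 reduces to 7/15.

7/15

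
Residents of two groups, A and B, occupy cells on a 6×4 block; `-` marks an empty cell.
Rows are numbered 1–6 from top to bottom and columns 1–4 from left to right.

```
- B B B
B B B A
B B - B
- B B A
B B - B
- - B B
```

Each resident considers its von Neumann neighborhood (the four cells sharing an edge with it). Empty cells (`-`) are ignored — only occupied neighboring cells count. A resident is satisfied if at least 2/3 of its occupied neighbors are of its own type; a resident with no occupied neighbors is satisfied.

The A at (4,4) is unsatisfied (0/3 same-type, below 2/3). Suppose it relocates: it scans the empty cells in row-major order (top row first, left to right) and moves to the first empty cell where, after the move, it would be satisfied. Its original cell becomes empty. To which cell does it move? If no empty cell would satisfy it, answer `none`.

none

Vacating (4,4). Empty cells in order:
  (1,1): 0/2 same-type → still unsatisfied.
  (3,3): 0/4 same-type → still unsatisfied.
  (4,1): 0/3 same-type → still unsatisfied.
  (5,3): 0/4 same-type → still unsatisfied.
  (6,1): 0/1 same-type → still unsatisfied.
  (6,2): 0/2 same-type → still unsatisfied.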